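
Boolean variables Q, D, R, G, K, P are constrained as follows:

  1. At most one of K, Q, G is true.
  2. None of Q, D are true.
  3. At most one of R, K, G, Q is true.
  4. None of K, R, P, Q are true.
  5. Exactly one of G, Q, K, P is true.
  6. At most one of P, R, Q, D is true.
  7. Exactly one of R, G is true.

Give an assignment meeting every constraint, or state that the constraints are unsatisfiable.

Q = False, D = False, R = False, G = True, K = False, P = False

  (1) {K, Q, G}: 1 true — at most one ✓
  (2) {Q, D}: 0 true — none ✓
  (3) {R, K, G, Q}: 1 true — at most one ✓
  (4) {K, R, P, Q}: 0 true — none ✓
  (5) {G, Q, K, P}: 1 true — exactly one ✓
  (6) {P, R, Q, D}: 0 true — at most one ✓
  (7) {R, G}: 1 true — exactly one ✓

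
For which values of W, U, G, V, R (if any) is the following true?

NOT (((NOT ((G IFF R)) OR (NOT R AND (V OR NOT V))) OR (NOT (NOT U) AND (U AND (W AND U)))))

W=F, U=F, G=T, V=F, R=T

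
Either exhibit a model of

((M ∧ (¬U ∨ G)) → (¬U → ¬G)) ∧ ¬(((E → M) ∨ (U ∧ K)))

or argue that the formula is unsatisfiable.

K = True, G = False, E = True, M = False, U = False

  (M ∧ (¬U ∨ G)) → (¬U → ¬G) = True
    M ∧ (¬U ∨ G) = False
      ¬U ∨ G = True
        ¬U = True
    ¬U → ¬G = True
      ¬U = True
      ¬G = True
  ¬(((E → M) ∨ (U ∧ K))) = True
    (E → M) ∨ (U ∧ K) = False
      E → M = False
      U ∧ K = False
Both conjuncts True, so the formula holds.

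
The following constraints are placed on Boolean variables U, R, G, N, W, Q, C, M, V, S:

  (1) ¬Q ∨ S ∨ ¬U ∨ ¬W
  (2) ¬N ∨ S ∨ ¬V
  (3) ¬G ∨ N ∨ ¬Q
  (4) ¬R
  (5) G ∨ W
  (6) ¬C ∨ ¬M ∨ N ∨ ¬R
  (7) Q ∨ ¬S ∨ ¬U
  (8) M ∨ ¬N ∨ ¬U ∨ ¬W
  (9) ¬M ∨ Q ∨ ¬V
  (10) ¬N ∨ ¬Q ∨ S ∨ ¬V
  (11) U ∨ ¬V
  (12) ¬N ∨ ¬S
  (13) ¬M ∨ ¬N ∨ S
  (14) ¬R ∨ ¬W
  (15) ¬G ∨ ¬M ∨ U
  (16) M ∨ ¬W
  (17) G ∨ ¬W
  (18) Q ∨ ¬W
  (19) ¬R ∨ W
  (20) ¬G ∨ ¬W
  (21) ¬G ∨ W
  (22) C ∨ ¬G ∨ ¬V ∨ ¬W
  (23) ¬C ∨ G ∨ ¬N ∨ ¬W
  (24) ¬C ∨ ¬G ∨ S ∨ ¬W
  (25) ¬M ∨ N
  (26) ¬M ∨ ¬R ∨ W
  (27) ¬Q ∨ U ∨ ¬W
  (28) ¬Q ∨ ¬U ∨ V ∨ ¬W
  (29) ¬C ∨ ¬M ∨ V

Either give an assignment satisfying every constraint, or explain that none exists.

No satisfying assignment exists.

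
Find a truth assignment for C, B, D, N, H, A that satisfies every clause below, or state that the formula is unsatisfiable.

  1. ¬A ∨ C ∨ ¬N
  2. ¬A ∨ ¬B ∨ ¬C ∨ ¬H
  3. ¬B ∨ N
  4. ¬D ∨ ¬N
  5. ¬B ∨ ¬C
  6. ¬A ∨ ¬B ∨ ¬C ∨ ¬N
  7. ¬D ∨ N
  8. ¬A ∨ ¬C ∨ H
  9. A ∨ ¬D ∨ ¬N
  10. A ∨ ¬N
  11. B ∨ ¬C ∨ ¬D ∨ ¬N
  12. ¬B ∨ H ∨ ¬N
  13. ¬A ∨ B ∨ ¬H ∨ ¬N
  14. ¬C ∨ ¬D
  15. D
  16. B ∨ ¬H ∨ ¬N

Case D = True:
  (¬D ∨ ¬N) forces N = False.
  Clause (¬D ∨ N) is falsified — contradiction.
Case D = False:
  Clause (D) is falsified — contradiction.
Both cases fail, so the formula is unsatisfiable.

The formula is unsatisfiable.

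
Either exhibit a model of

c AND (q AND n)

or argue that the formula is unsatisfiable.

n: True; q: True; c: True

  q AND n = True
Both conjuncts True, so the formula holds.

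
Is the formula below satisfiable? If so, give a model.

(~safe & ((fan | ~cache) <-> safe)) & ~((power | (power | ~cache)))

fan = False, safe = False, cache = True, power = False

  ~safe & ((fan | ~cache) <-> safe) = True
    ~safe = True
    (fan | ~cache) <-> safe = True
      fan | ~cache = False
        ~cache = False
  ~((power | (power | ~cache))) = True
    power | (power | ~cache) = False
      power | ~cache = False
        ~cache = False
Both conjuncts True, so the formula holds.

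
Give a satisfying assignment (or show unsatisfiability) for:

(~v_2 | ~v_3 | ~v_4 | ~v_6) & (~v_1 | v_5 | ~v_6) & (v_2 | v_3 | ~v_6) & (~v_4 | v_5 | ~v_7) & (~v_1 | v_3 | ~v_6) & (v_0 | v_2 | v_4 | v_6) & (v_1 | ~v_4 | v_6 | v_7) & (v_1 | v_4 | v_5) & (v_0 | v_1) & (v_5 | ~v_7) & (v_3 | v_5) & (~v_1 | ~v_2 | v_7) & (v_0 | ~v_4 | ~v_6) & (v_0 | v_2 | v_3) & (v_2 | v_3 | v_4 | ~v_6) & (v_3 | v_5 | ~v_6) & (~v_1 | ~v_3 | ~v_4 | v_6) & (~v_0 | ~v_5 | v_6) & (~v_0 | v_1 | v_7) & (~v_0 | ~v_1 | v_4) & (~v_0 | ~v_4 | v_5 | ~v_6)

Set v_0 = True.
Set v_1 = True.
  then (~v_0 | ~v_1 | v_4) forces v_4 = True.
Try v_2 = True:
  (~v_1 | ~v_2 | v_7) forces v_7 = True.
  (~v_4 | v_5 | ~v_7) forces v_5 = True.
  (~v_0 | ~v_5 | v_6) forces v_6 = True.
  (~v_2 | ~v_3 | ~v_4 | ~v_6) forces v_3 = False.
  clause (~v_1 | v_3 | ~v_6) is falsified — backtrack.
So v_2 = False.
Try v_3 = False:
  (v_2 | v_3 | ~v_6) forces v_6 = False.
  (v_3 | v_5) forces v_5 = True.
  clause (~v_0 | ~v_5 | v_6) is falsified — backtrack.
So v_3 = True.
  then (~v_1 | ~v_3 | ~v_4 | v_6) forces v_6 = True.
  then (~v_0 | ~v_4 | v_5 | ~v_6) forces v_5 = True.
Set v_7 = True.
All clauses satisfied.

v_0: True, v_1: True, v_2: False, v_3: True, v_4: True, v_5: True, v_6: True, v_7: True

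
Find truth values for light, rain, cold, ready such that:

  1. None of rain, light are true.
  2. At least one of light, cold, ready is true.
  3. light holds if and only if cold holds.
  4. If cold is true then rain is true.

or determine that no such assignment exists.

light: False, rain: False, cold: False, ready: True

  (1) {rain, light}: 0 true — none ✓
  (2) {light, cold, ready}: 1 true — at least one ✓
  (3) light=F, cold=F — same ✓
  (4) cold=F ⇒ rain: vacuous ✓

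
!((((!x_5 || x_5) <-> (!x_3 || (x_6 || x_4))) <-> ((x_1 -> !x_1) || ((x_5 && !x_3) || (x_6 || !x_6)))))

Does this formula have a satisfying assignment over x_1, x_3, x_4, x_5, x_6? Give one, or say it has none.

x_1 = False; x_3 = True; x_4 = False; x_5 = True; x_6 = False

  !((((!x_5 || x_5) <-> (!x_3 || (x_6 || x_4))) <-> ((x_1 -> !x_1) || ((x_5 && !x_3) || (x_6 || !x_6))))) = True
    ((!x_5 || x_5) <-> (!x_3 || (x_6 || x_4))) <-> ((x_1 -> !x_1) || ((x_5 && !x_3) || (x_6 || !x_6))) = False
      (!x_5 || x_5) <-> (!x_3 || (x_6 || x_4)) = False
        !x_5 || x_5 = True
          !x_5 = False
        !x_3 || (x_6 || x_4) = False
          !x_3 = False
          x_6 || x_4 = False
      (x_1 -> !x_1) || ((x_5 && !x_3) || (x_6 || !x_6)) = True
        x_1 -> !x_1 = True
          !x_1 = True
        (x_5 && !x_3) || (x_6 || !x_6) = True
          x_5 && !x_3 = False
            !x_3 = False
          x_6 || !x_6 = True
            !x_6 = True
The formula evaluates to True.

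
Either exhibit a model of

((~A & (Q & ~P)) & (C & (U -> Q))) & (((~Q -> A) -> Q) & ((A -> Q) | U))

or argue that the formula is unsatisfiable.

A = False, P = False, Q = True, U = True, C = True

  (~A & (Q & ~P)) & (C & (U -> Q)) = True
    ~A & (Q & ~P) = True
      ~A = True
      Q & ~P = True
        ~P = True
    C & (U -> Q) = True
      U -> Q = True
  ((~Q -> A) -> Q) & ((A -> Q) | U) = True
    (~Q -> A) -> Q = True
      ~Q -> A = True
        ~Q = False
    (A -> Q) | U = True
      A -> Q = True
Both conjuncts True, so the formula holds.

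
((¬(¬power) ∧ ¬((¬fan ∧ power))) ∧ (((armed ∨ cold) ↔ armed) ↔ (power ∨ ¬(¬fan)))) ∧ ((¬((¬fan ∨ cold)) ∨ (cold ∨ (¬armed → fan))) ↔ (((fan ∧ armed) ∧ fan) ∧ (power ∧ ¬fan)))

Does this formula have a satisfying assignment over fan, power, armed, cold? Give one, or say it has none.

Case fan = True: the conjunct (¬((¬fan ∨ cold)) ∨ (cold ∨ (¬armed → fan))) ↔ (((fan ∧ armed) ∧ fan) ∧ (power ∧ ¬fan)) becomes (¬cold ∨ True) ↔ (armed ∧ False) = False.
Case fan = False: the formula simplifies to ((¬(¬power) ∧ ¬power) ∧ (((armed ∨ cold) ↔ armed) ↔ power)) ∧ ¬((cold ∨ armed)).
  power = True: the conjunct ¬power is False.
  power = False: the conjunct ¬(¬power) becomes ¬(¬False) = False.
Both cases fail — unsatisfiable.

Unsatisfiable — no assignment works.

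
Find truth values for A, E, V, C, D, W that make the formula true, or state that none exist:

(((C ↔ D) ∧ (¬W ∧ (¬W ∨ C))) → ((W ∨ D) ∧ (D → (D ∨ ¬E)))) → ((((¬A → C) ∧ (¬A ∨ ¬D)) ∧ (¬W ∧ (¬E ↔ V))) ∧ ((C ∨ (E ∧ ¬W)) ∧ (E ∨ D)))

A: False, E: False, V: True, C: True, D: True, W: False

  (((C ↔ D) ∧ (¬W ∧ (¬W ∨ C))) → ((W ∨ D) ∧ (D → (D ∨ ¬E)))) → ((((¬A → C) ∧ (¬A ∨ ¬D)) ∧ (¬W ∧ (¬E ↔ V))) ∧ ((C ∨ (E ∧ ¬W)) ∧ (E ∨ D))) = True
    ((C ↔ D) ∧ (¬W ∧ (¬W ∨ C))) → ((W ∨ D) ∧ (D → (D ∨ ¬E))) = True
      (C ↔ D) ∧ (¬W ∧ (¬W ∨ C)) = True
        C ↔ D = True
        ¬W ∧ (¬W ∨ C) = True
          ¬W = True
          ¬W ∨ C = True
            ¬W = True
      (W ∨ D) ∧ (D → (D ∨ ¬E)) = True
        W ∨ D = True
        D → (D ∨ ¬E) = True
          D ∨ ¬E = True
            ¬E = True
    (((¬A → C) ∧ (¬A ∨ ¬D)) ∧ (¬W ∧ (¬E ↔ V))) ∧ ((C ∨ (E ∧ ¬W)) ∧ (E ∨ D)) = True
      ((¬A → C) ∧ (¬A ∨ ¬D)) ∧ (¬W ∧ (¬E ↔ V)) = True
        (¬A → C) ∧ (¬A ∨ ¬D) = True
          ¬A → C = True
            ¬A = True
          ¬A ∨ ¬D = True
            ¬A = True
            ¬D = False
        ¬W ∧ (¬E ↔ V) = True
          ¬W = True
          ¬E ↔ V = True
            ¬E = True
      (C ∨ (E ∧ ¬W)) ∧ (E ∨ D) = True
        C ∨ (E ∧ ¬W) = True
          E ∧ ¬W = False
            ¬W = True
        E ∨ D = True
The formula evaluates to True.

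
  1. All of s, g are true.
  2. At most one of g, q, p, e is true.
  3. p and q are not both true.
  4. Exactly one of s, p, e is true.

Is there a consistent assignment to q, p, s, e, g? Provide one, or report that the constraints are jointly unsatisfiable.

q = False, p = False, s = True, e = False, g = True

  (1) {s, g}: all 2 true ✓
  (2) {g, q, p, e}: 1 true — at most one ✓
  (3) p=F, q=F — not both ✓
  (4) {s, p, e}: 1 true — exactly one ✓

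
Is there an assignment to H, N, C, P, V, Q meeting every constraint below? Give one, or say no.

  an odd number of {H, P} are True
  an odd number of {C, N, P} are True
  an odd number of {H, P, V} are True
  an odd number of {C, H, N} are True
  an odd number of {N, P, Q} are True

No satisfying assignment exists.

Adding constraints 1, 2, 4 mod 2: every variable appears an even number of times on the left, so the left side is 0.
But the right sides sum to 1 (mod 2). 0 ≠ 1 — the system is inconsistent.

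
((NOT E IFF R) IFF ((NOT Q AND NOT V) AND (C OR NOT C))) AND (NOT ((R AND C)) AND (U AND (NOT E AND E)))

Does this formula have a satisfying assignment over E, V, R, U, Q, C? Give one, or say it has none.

Case E = True: the conjunct NOT E is False.
Case E = False: the conjunct E is False.
Both cases fail — unsatisfiable.

No satisfying assignment exists.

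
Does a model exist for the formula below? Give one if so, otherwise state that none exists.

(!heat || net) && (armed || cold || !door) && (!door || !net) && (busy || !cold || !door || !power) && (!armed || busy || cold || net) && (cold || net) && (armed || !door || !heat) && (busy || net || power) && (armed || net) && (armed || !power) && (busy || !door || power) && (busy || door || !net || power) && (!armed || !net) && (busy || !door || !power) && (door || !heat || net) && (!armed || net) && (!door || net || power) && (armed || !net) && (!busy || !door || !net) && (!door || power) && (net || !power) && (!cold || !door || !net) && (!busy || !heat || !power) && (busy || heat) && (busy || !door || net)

No satisfying assignment exists.

Case armed = True:
  (!armed || !net) forces net = False.
  Clause (!armed || net) is falsified — contradiction.
Case armed = False:
  (armed || net) forces net = True.
  Clause (armed || !net) is falsified — contradiction.
Both cases fail, so the formula is unsatisfiable.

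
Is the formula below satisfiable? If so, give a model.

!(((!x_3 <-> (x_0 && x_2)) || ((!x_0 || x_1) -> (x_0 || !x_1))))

x_0=F; x_1=T; x_2=F; x_3=F

  !(((!x_3 <-> (x_0 && x_2)) || ((!x_0 || x_1) -> (x_0 || !x_1)))) = True
    (!x_3 <-> (x_0 && x_2)) || ((!x_0 || x_1) -> (x_0 || !x_1)) = False
      !x_3 <-> (x_0 && x_2) = False
        !x_3 = True
        x_0 && x_2 = False
      (!x_0 || x_1) -> (x_0 || !x_1) = False
        !x_0 || x_1 = True
          !x_0 = True
        x_0 || !x_1 = False
          !x_1 = False
The formula evaluates to True.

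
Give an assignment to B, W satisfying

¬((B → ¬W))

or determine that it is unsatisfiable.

B = True; W = True

  ¬((B → ¬W)) = True
    B → ¬W = False
      ¬W = False
The formula evaluates to True.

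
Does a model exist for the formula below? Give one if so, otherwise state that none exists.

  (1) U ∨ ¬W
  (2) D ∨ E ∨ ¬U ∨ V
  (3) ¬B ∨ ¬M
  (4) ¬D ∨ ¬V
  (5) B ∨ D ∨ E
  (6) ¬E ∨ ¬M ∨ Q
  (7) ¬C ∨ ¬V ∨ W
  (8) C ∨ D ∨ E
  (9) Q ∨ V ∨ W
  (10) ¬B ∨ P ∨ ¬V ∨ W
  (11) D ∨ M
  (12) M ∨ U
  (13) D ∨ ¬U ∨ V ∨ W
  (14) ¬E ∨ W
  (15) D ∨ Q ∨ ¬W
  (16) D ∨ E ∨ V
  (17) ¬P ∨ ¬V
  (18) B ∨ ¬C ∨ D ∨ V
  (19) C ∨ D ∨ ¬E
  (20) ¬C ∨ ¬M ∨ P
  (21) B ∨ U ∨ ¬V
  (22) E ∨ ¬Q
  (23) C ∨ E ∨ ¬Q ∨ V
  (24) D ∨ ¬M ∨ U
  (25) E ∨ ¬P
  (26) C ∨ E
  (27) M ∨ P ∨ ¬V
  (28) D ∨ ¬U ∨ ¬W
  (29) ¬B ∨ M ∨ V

Set E = True.
  then (¬E ∨ W) forces W = True.
  then (U ∨ ¬W) forces U = True.
  then (D ∨ ¬U ∨ ¬W) forces D = True.
  then (¬D ∨ ¬V) forces V = False.
Set P = False.
Set C = False.
Set B = False.
Set M = True.
  then (¬E ∨ ¬M ∨ Q) forces Q = True.
All clauses satisfied.

E=T; U=T; W=T; P=F; C=F; B=F; M=T; V=F; D=T; Q=T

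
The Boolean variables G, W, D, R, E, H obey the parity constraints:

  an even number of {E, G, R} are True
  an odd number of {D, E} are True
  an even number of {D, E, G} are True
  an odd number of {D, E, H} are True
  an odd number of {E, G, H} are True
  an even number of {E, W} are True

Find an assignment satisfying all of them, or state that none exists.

G=T, W=F, D=T, R=T, E=F, H=F

{E, G, R}: 2 true → even ✓
{D, E}: 1 true → odd ✓
{D, E, G}: 2 true → even ✓
{D, E, H}: 1 true → odd ✓
{E, G, H}: 1 true → odd ✓
{E, W}: 0 true → even ✓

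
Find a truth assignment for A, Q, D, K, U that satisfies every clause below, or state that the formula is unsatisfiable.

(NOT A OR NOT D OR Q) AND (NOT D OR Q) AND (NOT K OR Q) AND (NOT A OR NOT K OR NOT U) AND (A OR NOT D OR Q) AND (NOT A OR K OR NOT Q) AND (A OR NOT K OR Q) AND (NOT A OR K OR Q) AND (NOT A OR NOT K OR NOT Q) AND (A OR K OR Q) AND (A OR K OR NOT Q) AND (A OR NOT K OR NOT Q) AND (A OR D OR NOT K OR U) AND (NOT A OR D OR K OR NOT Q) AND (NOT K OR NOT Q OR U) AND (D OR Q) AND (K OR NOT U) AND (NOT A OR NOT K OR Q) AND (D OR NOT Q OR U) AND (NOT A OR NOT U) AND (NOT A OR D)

Case Q = True:
  If A = True:
    (NOT A OR K OR NOT Q) forces K = True.
    clause (NOT A OR NOT K OR NOT Q) is falsified.
  If A = False:
    (A OR K OR NOT Q) forces K = True.
    clause (A OR NOT K OR NOT Q) is falsified.
  Every sub-case reaches a contradiction.
Case Q = False:
  (NOT D OR Q) forces D = False.
  Clause (D OR Q) is falsified — contradiction.
Both cases fail, so the formula is unsatisfiable.

The formula is unsatisfiable.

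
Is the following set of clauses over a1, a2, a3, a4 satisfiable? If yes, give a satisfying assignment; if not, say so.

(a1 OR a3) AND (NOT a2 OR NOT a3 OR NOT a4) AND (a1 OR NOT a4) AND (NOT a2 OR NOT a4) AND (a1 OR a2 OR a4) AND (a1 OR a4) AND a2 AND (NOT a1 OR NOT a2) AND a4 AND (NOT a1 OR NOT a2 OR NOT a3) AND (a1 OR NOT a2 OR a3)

Unsatisfiable — no assignment works.

Case a2 = True:
  (NOT a2 OR NOT a4) forces a4 = False.
  Clause (a4) is falsified — contradiction.
Case a2 = False:
  Clause (a2) is falsified — contradiction.
Both cases fail, so the formula is unsatisfiable.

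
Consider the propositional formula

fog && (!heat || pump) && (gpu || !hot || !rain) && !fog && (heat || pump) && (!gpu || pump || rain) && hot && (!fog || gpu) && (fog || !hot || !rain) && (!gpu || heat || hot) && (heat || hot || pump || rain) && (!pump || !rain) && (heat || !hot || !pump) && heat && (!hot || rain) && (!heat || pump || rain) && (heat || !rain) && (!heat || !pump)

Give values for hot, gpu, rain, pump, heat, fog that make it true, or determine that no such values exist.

Case fog = True:
  Clause (!fog) is falsified — contradiction.
Case fog = False:
  Clause (fog) is falsified — contradiction.
Both cases fail, so the formula is unsatisfiable.

UNSATISFIABLE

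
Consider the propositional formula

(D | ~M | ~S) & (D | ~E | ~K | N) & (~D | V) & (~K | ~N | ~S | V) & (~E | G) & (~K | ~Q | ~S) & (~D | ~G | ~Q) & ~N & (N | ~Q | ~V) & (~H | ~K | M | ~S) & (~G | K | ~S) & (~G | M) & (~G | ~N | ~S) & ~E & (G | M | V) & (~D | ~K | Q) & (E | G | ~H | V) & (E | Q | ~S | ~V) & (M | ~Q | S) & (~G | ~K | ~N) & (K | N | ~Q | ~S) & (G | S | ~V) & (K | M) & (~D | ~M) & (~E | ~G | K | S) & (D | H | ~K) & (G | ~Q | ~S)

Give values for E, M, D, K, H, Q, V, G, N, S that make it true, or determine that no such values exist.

E = False, M = True, D = False, K = True, H = True, Q = False, V = True, G = True, N = False, S = False

Unit clause (~N) forces N = False.
Unit clause (~E) forces E = False.
Try M = False:
  (~G | M) forces G = False.
  (G | M | V) forces V = True.
  (N | ~Q | ~V) forces Q = False.
  (E | Q | ~S | ~V) forces S = False.
  clause (G | S | ~V) is falsified — backtrack.
So M = True.
  then (~D | ~M) forces D = False.
  then (D | ~M | ~S) forces S = False.
Set K = True.
  then (D | H | ~K) forces H = True.
Set Q = False.
Set V = True.
  then (G | S | ~V) forces G = True.
All clauses satisfied.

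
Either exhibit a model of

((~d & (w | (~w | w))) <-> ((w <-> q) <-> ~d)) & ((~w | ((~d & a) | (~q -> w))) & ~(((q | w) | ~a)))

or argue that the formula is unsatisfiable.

d = True, q = False, w = False, a = True

  (~d & (w | (~w | w))) <-> ((w <-> q) <-> ~d) = True
    ~d & (w | (~w | w)) = False
      ~d = False
      w | (~w | w) = True
        ~w | w = True
          ~w = True
    (w <-> q) <-> ~d = False
      w <-> q = True
      ~d = False
  (~w | ((~d & a) | (~q -> w))) & ~(((q | w) | ~a)) = True
    ~w | ((~d & a) | (~q -> w)) = True
      ~w = True
      (~d & a) | (~q -> w) = False
        ~d & a = False
          ~d = False
        ~q -> w = False
          ~q = True
    ~(((q | w) | ~a)) = True
      (q | w) | ~a = False
        q | w = False
        ~a = False
Both conjuncts True, so the formula holds.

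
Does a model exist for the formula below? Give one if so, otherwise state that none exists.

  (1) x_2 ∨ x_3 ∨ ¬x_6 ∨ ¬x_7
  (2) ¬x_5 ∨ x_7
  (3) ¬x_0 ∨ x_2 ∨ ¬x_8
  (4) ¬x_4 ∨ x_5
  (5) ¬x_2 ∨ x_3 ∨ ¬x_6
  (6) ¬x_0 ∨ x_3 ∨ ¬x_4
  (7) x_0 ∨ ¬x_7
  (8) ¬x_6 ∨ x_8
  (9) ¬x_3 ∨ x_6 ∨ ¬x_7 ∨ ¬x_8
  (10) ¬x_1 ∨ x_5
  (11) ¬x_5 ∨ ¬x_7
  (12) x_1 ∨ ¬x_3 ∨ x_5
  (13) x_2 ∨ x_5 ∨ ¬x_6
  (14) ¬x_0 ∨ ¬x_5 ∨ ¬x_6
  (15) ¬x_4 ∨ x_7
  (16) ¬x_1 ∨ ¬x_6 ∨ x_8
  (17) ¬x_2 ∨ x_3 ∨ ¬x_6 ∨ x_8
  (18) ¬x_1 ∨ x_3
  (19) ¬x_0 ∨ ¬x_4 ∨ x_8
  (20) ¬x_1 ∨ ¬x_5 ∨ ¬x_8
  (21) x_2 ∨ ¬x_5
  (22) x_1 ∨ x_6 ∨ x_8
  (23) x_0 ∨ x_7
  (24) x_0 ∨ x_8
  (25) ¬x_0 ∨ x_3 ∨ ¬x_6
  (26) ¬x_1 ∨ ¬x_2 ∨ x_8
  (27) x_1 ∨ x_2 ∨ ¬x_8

x_0=T, x_1=F, x_2=T, x_3=F, x_4=F, x_5=F, x_6=F, x_7=F, x_8=T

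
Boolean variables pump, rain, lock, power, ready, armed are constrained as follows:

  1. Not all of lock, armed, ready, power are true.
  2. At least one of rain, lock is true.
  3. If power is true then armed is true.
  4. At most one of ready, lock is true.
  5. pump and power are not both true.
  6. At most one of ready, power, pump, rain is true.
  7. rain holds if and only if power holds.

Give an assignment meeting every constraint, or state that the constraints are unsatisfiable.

pump: False; rain: False; lock: True; power: False; ready: False; armed: False

  (1) {lock, armed, ready, power}: 1/4 true — not all ✓
  (2) {rain, lock}: 1 true — at least one ✓
  (3) power=F ⇒ armed: vacuous ✓
  (4) {ready, lock}: 1 true — at most one ✓
  (5) pump=F, power=F — not both ✓
  (6) {ready, power, pump, rain}: 0 true — at most one ✓
  (7) rain=F, power=F — same ✓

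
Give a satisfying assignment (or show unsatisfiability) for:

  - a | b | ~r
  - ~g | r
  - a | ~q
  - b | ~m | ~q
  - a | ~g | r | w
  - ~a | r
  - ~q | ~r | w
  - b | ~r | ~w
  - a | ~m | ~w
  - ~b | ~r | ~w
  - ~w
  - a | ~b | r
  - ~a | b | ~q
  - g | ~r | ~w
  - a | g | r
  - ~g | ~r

Unit clause (~w) forces w = False.
Set b = False.
Try q = True:
  (a | ~q) forces a = True.
  clause (~a | b | ~q) is falsified — backtrack.
So q = False.
Set m = True.
Set r = True.
  then (a | b | ~r) forces a = True.
  then (~g | ~r) forces g = False.
All clauses satisfied.

b = False; q = False; w = False; m = True; r = True; g = False; a = True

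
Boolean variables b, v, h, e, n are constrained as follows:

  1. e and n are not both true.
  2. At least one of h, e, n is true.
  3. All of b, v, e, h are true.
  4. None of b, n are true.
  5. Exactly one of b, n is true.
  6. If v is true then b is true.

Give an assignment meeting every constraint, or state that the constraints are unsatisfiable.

No satisfying assignment exists.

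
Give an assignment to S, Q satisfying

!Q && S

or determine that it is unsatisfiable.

S = True; Q = False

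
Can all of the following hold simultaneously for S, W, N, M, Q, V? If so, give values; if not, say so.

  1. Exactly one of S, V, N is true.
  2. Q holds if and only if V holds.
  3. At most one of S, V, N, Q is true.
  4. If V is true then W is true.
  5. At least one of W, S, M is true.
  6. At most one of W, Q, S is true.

S = False, W = True, N = True, M = True, Q = False, V = False

  (1) {S, V, N}: 1 true — exactly one ✓
  (2) Q=F, V=F — same ✓
  (3) {S, V, N, Q}: 1 true — at most one ✓
  (4) V=F ⇒ W: vacuous ✓
  (5) {W, S, M}: 2 true — at least one ✓
  (6) {W, Q, S}: 1 true — at most one ✓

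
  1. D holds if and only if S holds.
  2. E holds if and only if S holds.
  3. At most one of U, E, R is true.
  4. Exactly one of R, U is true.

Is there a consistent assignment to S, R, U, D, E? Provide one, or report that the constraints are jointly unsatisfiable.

S = False, R = False, U = True, D = False, E = False

  (1) D=F, S=F — same ✓
  (2) E=F, S=F — same ✓
  (3) {U, E, R}: 1 true — at most one ✓
  (4) {R, U}: 1 true — exactly one ✓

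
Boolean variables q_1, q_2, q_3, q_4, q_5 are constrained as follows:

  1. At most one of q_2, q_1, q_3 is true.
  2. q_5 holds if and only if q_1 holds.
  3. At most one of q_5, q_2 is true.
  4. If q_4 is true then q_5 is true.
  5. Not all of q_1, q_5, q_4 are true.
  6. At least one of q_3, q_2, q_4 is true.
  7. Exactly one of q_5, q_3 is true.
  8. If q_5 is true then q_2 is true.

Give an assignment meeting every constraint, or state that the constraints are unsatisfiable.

q_1 = False, q_2 = False, q_3 = True, q_4 = False, q_5 = False

  (1) {q_2, q_1, q_3}: 1 true — at most one ✓
  (2) q_5=F, q_1=F — same ✓
  (3) {q_5, q_2}: 0 true — at most one ✓
  (4) q_4=F ⇒ q_5: vacuous ✓
  (5) {q_1, q_5, q_4}: 0/3 true — not all ✓
  (6) {q_3, q_2, q_4}: 1 true — at least one ✓
  (7) {q_5, q_3}: 1 true — exactly one ✓
  (8) q_5=F ⇒ q_2: vacuous ✓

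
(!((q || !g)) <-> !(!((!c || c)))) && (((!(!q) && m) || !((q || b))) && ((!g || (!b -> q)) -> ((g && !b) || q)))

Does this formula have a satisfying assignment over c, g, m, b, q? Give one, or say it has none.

c = True, g = True, m = True, b = False, q = False

  !((q || !g)) <-> !(!((!c || c))) = True
    !((q || !g)) = True
      q || !g = False
        !g = False
    !(!((!c || c))) = True
      !((!c || c)) = False
        !c || c = True
          !c = False
  ((!(!q) && m) || !((q || b))) && ((!g || (!b -> q)) -> ((g && !b) || q)) = True
    (!(!q) && m) || !((q || b)) = True
      !(!q) && m = False
        !(!q) = False
          !q = True
      !((q || b)) = True
        q || b = False
    (!g || (!b -> q)) -> ((g && !b) || q) = True
      !g || (!b -> q) = False
        !g = False
        !b -> q = False
          !b = True
      (g && !b) || q = True
        g && !b = True
          !b = True
Both conjuncts True, so the formula holds.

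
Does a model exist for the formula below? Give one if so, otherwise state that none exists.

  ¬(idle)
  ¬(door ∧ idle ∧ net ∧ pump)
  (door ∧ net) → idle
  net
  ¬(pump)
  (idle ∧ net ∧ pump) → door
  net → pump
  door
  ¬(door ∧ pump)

Case net = True:
  (¬pump) forces pump = False.
  Clause (¬net ∨ pump) is falsified — contradiction.
Case net = False:
  Clause (net) is falsified — contradiction.
Both cases fail, so the formula is unsatisfiable.

The formula is unsatisfiable.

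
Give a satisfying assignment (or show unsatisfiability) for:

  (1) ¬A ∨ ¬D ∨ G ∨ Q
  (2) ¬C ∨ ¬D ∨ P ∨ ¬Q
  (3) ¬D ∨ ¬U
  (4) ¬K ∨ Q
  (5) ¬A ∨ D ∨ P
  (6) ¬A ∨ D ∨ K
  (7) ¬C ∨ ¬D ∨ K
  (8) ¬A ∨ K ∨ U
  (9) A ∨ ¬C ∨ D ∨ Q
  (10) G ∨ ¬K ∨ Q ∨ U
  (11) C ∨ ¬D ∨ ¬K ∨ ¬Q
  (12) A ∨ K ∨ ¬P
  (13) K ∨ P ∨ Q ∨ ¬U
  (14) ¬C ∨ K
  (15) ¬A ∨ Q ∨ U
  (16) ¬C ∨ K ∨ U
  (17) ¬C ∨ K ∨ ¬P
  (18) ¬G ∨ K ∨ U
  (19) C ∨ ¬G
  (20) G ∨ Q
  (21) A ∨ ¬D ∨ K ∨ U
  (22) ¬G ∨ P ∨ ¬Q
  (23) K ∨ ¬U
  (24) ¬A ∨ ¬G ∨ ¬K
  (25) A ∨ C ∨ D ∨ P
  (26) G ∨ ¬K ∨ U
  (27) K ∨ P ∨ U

Set A = False.
Set P = False.
Set C = True.
  then (¬C ∨ K) forces K = True.
  then (¬K ∨ Q) forces Q = True.
  then (¬G ∨ P ∨ ¬Q) forces G = False.
  then (G ∨ ¬K ∨ U) forces U = True.
  then (¬C ∨ ¬D ∨ P ∨ ¬Q) forces D = False.
All clauses satisfied.

A = False, P = False, C = True, Q = True, K = True, D = False, G = False, U = True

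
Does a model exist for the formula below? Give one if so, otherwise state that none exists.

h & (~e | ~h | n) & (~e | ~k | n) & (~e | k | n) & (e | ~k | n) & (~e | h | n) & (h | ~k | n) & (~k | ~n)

Unit clause (h) forces h = True.
Set e = False.
Set n = True.
  then (~k | ~n) forces k = False.
All clauses satisfied.

e: False, h: True, n: True, k: False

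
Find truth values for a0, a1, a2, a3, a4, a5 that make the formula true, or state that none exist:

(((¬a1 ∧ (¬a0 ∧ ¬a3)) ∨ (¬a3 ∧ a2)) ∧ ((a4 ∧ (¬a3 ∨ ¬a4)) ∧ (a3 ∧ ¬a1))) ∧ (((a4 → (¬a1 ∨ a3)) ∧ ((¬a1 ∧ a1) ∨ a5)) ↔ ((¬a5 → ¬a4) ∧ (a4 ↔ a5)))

Case a3 = True: the conjunct (¬a1 ∧ (¬a0 ∧ ¬a3)) ∨ (¬a3 ∧ a2) becomes (¬a1 ∧ False) ∨ (False ∧ a2) = False.
Case a3 = False: the conjunct a3 is False.
Both cases fail — unsatisfiable.

The formula is unsatisfiable.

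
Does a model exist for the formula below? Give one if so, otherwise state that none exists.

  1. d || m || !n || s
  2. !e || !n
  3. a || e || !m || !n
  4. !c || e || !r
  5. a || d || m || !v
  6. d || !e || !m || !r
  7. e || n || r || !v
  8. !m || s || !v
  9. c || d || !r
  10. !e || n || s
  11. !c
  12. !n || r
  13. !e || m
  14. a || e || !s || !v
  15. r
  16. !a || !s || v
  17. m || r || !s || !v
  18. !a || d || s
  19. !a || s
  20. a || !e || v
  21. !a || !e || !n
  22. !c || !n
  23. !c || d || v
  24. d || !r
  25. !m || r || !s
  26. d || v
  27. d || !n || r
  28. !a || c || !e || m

a=F, v=T, n=T, e=F, r=T, c=F, d=T, m=F, s=F

Unit clause (!c) forces c = False.
Unit clause (r) forces r = True.
In (d || !r) only d is left, so d = True.
Set a = False.
Set v = True.
Set n = True.
  then (!e || !n) forces e = False.
  then (a || e || !m || !n) forces m = False.
  then (a || e || !s || !v) forces s = False.
All clauses satisfied.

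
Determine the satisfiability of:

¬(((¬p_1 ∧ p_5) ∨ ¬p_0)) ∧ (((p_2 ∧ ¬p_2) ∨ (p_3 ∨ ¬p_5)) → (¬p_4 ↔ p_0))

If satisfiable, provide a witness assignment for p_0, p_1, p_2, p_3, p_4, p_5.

p_0=T; p_1=T; p_2=F; p_3=T; p_4=F; p_5=F

  ¬(((¬p_1 ∧ p_5) ∨ ¬p_0)) = True
    (¬p_1 ∧ p_5) ∨ ¬p_0 = False
      ¬p_1 ∧ p_5 = False
        ¬p_1 = False
      ¬p_0 = False
  ((p_2 ∧ ¬p_2) ∨ (p_3 ∨ ¬p_5)) → (¬p_4 ↔ p_0) = True
    (p_2 ∧ ¬p_2) ∨ (p_3 ∨ ¬p_5) = True
      p_2 ∧ ¬p_2 = False
        ¬p_2 = True
      p_3 ∨ ¬p_5 = True
        ¬p_5 = True
    ¬p_4 ↔ p_0 = True
      ¬p_4 = True
Both conjuncts True, so the formula holds.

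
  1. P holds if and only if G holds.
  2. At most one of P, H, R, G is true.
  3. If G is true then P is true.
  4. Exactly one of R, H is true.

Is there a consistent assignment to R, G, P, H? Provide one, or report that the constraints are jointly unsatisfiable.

R: False, G: False, P: False, H: True

  (1) P=F, G=F — same ✓
  (2) {P, H, R, G}: 1 true — at most one ✓
  (3) G=F ⇒ P: vacuous ✓
  (4) {R, H}: 1 true — exactly one ✓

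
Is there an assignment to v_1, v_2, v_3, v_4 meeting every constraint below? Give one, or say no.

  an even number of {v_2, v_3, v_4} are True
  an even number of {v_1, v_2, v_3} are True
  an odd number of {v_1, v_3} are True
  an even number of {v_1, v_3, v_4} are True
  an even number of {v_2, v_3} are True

Adding constraints 1, 3, 4, 5 mod 2: every variable appears an even number of times on the left, so the left side is 0.
But the right sides sum to 1 (mod 2). 0 ≠ 1 — the system is inconsistent.

Unsatisfiable — no assignment works.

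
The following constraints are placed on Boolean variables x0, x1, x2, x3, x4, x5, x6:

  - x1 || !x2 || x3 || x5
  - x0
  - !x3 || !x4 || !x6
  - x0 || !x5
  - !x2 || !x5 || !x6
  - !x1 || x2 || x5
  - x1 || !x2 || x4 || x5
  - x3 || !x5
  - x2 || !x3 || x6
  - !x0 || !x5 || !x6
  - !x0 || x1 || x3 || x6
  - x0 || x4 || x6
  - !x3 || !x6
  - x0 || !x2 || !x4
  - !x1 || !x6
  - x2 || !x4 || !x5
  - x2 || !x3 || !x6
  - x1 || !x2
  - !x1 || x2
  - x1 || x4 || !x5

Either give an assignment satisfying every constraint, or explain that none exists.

x0 = True; x1 = False; x2 = False; x3 = False; x4 = False; x5 = False; x6 = True

Unit clause (x0) forces x0 = True.
Set x1 = False.
  then (x1 || !x2) forces x2 = False.
Set x3 = False.
  then (x3 || !x5) forces x5 = False.
  then (!x0 || x1 || x3 || x6) forces x6 = True.
Set x4 = False.
All clauses satisfied.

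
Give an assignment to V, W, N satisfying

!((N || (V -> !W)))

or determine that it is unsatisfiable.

V=T; W=T; N=F

  !((N || (V -> !W))) = True
    N || (V -> !W) = False
      V -> !W = False
        !W = False
The formula evaluates to True.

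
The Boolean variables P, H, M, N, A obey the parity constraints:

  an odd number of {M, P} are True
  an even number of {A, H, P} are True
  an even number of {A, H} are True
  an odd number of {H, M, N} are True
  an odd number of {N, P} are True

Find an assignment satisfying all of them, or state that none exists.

P=F, H=T, M=T, N=T, A=T

{M, P}: 1 true → odd ✓
{A, H, P}: 2 true → even ✓
{A, H}: 2 true → even ✓
{H, M, N}: 3 true → odd ✓
{N, P}: 1 true → odd ✓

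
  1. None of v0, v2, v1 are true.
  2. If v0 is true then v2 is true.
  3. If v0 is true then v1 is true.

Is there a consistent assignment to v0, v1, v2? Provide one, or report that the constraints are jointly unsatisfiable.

v0: False; v1: False; v2: False

  (1) {v0, v2, v1}: 0 true — none ✓
  (2) v0=F ⇒ v2: vacuous ✓
  (3) v0=F ⇒ v1: vacuous ✓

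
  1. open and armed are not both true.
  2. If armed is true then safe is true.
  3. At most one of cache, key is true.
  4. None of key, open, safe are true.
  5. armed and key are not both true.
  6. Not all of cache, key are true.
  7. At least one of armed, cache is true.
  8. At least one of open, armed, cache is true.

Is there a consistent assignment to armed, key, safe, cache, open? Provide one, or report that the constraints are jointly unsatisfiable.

armed = False; key = False; safe = False; cache = True; open = False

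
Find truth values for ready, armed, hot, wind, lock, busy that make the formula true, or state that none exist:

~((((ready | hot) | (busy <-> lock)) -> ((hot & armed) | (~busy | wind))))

ready: False, armed: False, hot: True, wind: False, lock: True, busy: True

  ~((((ready | hot) | (busy <-> lock)) -> ((hot & armed) | (~busy | wind)))) = True
    ((ready | hot) | (busy <-> lock)) -> ((hot & armed) | (~busy | wind)) = False
      (ready | hot) | (busy <-> lock) = True
        ready | hot = True
        busy <-> lock = True
      (hot & armed) | (~busy | wind) = False
        hot & armed = False
        ~busy | wind = False
          ~busy = False
The formula evaluates to True.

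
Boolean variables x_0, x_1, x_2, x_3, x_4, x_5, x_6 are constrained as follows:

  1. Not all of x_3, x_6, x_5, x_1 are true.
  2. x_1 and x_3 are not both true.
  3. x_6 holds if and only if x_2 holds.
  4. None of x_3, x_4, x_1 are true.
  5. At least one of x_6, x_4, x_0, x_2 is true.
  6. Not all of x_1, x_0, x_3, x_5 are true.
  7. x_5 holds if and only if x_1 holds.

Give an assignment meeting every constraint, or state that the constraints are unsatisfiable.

x_0: True, x_1: False, x_2: False, x_3: False, x_4: False, x_5: False, x_6: False

  (1) {x_3, x_6, x_5, x_1}: 0/4 true — not all ✓
  (2) x_1=F, x_3=F — not both ✓
  (3) x_6=F, x_2=F — same ✓
  (4) {x_3, x_4, x_1}: 0 true — none ✓
  (5) {x_6, x_4, x_0, x_2}: 1 true — at least one ✓
  (6) {x_1, x_0, x_3, x_5}: 1/4 true — not all ✓
  (7) x_5=F, x_1=F — same ✓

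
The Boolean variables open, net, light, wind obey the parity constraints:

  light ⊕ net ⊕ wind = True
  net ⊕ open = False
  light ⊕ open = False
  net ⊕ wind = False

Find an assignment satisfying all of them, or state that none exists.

open = True, net = True, light = True, wind = True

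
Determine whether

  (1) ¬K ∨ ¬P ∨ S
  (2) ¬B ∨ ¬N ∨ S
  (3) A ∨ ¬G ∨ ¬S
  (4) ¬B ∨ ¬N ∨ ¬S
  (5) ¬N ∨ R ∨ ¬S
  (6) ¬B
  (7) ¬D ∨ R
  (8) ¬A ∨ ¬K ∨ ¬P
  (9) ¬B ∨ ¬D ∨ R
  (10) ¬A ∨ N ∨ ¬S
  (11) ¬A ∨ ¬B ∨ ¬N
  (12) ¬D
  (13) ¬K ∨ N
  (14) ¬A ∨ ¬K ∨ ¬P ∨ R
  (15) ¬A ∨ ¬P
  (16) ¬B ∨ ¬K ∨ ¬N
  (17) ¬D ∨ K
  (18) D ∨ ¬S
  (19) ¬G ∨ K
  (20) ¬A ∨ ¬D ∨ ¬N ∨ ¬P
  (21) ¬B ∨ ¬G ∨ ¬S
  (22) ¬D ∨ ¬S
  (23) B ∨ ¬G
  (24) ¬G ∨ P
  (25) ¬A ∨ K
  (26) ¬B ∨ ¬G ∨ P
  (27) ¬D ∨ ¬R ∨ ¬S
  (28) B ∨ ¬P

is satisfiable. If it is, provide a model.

D = False; S = False; R = True; B = False; N = True; G = False; P = False; K = False; A = False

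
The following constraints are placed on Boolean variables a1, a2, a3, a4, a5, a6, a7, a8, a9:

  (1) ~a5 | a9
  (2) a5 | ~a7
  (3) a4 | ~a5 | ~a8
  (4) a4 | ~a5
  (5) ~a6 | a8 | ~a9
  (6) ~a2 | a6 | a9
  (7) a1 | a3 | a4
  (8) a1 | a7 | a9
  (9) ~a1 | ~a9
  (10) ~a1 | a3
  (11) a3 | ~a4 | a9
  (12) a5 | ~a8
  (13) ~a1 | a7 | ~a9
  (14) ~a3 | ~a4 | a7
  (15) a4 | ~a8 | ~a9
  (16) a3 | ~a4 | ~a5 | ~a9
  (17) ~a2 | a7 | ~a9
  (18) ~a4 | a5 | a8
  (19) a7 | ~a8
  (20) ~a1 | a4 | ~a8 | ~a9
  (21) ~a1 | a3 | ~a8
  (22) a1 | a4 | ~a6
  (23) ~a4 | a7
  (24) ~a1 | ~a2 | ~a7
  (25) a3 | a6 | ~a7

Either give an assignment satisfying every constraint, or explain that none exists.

a1=F, a2=F, a3=T, a4=T, a5=T, a6=F, a7=T, a8=F, a9=T

Set a1 = False.
Set a2 = False.
Try a3 = False:
  (a1 | a3 | a4) forces a4 = True.
  (a3 | ~a4 | a9) forces a9 = True.
  (a3 | ~a4 | ~a5 | ~a9) forces a5 = False.
  (a5 | ~a7) forces a7 = False.
  clause (~a4 | a7) is falsified — backtrack.
So a3 = True.
Set a4 = True.
  then (~a3 | ~a4 | a7) forces a7 = True.
  then (a5 | ~a7) forces a5 = True.
  then (~a5 | a9) forces a9 = True.
Set a6 = False.
Set a8 = False.
All clauses satisfied.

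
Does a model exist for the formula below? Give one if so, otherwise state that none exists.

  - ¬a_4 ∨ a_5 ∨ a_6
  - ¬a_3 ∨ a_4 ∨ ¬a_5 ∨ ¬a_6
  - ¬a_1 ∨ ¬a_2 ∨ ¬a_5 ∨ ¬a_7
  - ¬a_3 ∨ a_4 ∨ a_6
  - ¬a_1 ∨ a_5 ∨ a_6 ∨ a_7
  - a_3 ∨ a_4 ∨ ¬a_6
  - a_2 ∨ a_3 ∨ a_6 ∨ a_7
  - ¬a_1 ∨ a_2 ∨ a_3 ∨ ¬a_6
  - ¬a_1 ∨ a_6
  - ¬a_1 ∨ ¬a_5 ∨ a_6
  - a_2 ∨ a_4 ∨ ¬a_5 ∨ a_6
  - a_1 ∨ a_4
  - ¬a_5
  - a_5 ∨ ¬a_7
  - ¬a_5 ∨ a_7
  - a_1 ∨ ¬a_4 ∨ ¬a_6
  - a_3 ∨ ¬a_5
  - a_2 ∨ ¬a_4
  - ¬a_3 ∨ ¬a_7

a_1 = True, a_2 = True, a_3 = True, a_4 = True, a_5 = False, a_6 = True, a_7 = False

Unit clause (¬a_5) forces a_5 = False.
In (a_5 ∨ ¬a_7) only ¬a_7 is left, so a_7 = False.
Try a_1 = False:
  (a_1 ∨ a_4) forces a_4 = True.
  (¬a_4 ∨ a_5 ∨ a_6) forces a_6 = True.
  clause (a_1 ∨ ¬a_4 ∨ ¬a_6) is falsified — backtrack.
So a_1 = True.
  then (¬a_1 ∨ a_5 ∨ a_6 ∨ a_7) forces a_6 = True.
Set a_2 = True.
Set a_3 = True.
Set a_4 = True.
All clauses satisfied.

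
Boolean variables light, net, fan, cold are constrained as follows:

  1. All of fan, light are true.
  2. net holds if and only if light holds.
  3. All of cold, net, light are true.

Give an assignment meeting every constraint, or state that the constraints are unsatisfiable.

light=T, net=T, fan=T, cold=T

  (1) {fan, light}: all 2 true ✓
  (2) net=T, light=T — same ✓
  (3) {cold, net, light}: all 3 true ✓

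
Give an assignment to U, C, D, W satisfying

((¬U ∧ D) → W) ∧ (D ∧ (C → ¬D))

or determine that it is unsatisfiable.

U: True, C: False, D: True, W: False

  (¬U ∧ D) → W = True
    ¬U ∧ D = False
      ¬U = False
  D ∧ (C → ¬D) = True
    C → ¬D = True
      ¬D = False
Both conjuncts True, so the formula holds.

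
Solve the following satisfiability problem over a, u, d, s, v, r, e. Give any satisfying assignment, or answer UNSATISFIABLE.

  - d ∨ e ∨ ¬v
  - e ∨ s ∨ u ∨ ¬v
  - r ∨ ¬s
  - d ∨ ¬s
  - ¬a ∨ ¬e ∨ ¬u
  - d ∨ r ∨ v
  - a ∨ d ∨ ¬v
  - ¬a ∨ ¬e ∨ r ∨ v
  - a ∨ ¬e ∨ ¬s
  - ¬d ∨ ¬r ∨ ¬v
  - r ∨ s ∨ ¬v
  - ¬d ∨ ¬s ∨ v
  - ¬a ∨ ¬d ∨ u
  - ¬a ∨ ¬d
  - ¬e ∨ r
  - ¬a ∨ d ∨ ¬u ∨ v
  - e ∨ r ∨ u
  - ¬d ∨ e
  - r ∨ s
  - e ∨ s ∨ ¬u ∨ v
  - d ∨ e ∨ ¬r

a: False, u: False, d: True, s: False, v: False, r: True, e: True

Set a = False.
Set u = False.
Set d = True.
  then (¬d ∨ e) forces e = True.
  then (a ∨ ¬e ∨ ¬s) forces s = False.
  then (¬e ∨ r) forces r = True.
  then (¬d ∨ ¬r ∨ ¬v) forces v = False.
All clauses satisfied.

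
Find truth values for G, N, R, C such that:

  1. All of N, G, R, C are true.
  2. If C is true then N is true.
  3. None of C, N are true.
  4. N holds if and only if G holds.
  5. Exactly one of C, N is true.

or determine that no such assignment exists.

No satisfying assignment exists.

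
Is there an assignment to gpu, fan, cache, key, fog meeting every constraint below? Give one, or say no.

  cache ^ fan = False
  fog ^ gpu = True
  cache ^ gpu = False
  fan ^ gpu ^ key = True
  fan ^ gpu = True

The formula is unsatisfiable.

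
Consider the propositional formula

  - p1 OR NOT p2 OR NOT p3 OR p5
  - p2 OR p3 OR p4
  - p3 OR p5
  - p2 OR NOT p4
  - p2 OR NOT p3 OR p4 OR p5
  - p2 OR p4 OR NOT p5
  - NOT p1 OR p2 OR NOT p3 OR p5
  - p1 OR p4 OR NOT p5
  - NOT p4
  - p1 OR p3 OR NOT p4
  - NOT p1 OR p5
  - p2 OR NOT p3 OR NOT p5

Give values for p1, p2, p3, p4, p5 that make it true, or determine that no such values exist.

Unit clause (NOT p4) forces p4 = False.
Set p1 = True.
  then (NOT p1 OR p5) forces p5 = True.
  then (p2 OR p4 OR NOT p5) forces p2 = True.
Set p3 = False.
All clauses satisfied.

p1=T, p2=T, p3=F, p4=F, p5=T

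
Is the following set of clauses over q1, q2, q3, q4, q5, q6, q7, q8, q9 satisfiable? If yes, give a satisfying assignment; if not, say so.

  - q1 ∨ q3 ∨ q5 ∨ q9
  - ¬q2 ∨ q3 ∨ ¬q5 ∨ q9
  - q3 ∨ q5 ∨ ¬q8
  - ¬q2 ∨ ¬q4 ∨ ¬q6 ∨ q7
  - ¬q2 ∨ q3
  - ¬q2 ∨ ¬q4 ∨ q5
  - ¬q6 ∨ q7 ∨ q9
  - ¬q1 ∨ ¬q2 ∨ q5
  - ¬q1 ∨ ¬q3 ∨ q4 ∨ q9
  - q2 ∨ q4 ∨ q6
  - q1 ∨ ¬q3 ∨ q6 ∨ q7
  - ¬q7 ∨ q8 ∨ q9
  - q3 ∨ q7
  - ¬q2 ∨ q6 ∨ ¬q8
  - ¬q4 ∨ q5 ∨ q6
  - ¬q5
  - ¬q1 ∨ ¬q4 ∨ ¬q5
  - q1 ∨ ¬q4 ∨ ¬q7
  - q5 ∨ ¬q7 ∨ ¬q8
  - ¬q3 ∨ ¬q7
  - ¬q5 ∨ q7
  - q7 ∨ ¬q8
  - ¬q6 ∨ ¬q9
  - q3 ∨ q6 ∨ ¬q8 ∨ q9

UNSATISFIABLE

Case q6 = True:
  (¬q5) forces q5 = False.
  (¬q6 ∨ ¬q9) forces q9 = False.
  (¬q6 ∨ q7 ∨ q9) forces q7 = True.
  (¬q7 ∨ q8 ∨ q9) forces q8 = True.
  Clause (q5 ∨ ¬q7 ∨ ¬q8) is falsified — contradiction.
Case q6 = False:
  (¬q5) forces q5 = False.
  (¬q4 ∨ q5 ∨ q6) forces q4 = False.
  (q2 ∨ q4 ∨ q6) forces q2 = True.
  (¬q2 ∨ q3) forces q3 = True.
  (¬q1 ∨ ¬q2 ∨ q5) forces q1 = False.
  (q1 ∨ ¬q3 ∨ q6 ∨ q7) forces q7 = True.
  Clause (¬q3 ∨ ¬q7) is falsified — contradiction.
Both cases fail, so the formula is unsatisfiable.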